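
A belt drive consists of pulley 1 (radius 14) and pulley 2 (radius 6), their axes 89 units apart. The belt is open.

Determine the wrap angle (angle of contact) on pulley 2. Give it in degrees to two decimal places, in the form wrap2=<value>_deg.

wrap2=169.69_deg

open belt: β = asin((r2−r1)/C) = asin(-8/89) = -5.1571°
wrap1 = π − 2β = 190.3143°
wrap2 = π + 2β = 169.6857°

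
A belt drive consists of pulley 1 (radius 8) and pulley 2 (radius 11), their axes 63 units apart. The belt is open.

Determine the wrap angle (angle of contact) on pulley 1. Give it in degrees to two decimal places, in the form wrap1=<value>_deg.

open belt: β = asin((r2−r1)/C) = asin(3/63) = 2.7294°
wrap1 = π − 2β = 174.5412°
wrap2 = π + 2β = 185.4588°

wrap1=174.54_deg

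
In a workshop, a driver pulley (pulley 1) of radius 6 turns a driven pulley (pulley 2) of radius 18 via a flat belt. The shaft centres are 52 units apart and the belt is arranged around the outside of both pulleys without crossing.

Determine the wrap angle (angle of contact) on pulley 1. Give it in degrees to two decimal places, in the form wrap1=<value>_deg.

open belt: β = asin((r2−r1)/C) = asin(12/52) = 13.3424°
wrap1 = π − 2β = 153.3153°
wrap2 = π + 2β = 206.6847°

wrap1=153.32_deg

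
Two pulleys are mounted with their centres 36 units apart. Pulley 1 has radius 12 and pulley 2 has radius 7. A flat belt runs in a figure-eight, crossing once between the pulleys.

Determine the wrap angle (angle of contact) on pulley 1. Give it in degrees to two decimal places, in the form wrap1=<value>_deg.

crossed belt: β = asin((r1+r2)/C) = asin(19/36) = 31.8554°
wrap1 = wrap2 = π + 2β = 243.7109°

wrap1=243.71_deg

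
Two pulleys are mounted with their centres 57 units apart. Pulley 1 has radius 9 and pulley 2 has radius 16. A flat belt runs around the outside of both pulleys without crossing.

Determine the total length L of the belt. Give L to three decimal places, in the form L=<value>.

open belt: β = asin((r2−r1)/C) = asin(7/57) = 7.0541°
wrap1 = π − 2β = 165.8917°
wrap2 = π + 2β = 194.1083°
tangent length = C·cosβ = 56.5685
L = r1·wrap1 + r2·wrap2 + 2·C·cosβ = 9·2.8954 + 16·3.3878 + 2·56.5685 = 193.4006

L=193.401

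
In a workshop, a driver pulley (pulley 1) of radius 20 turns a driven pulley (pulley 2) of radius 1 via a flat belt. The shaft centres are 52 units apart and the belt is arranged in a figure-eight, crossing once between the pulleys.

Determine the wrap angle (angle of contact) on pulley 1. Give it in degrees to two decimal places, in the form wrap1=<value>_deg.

crossed belt: β = asin((r1+r2)/C) = asin(21/52) = 23.8188°
wrap1 = wrap2 = π + 2β = 227.6377°

wrap1=227.64_deg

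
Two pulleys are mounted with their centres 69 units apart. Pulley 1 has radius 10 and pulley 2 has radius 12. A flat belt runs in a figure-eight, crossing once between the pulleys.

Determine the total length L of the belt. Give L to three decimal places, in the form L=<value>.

crossed belt: β = asin((r1+r2)/C) = asin(22/69) = 18.5928°
wrap1 = wrap2 = π + 2β = 217.1856°
tangent length = C·cosβ = 65.3988
L = (r1+r2)·wrap + 2·C·cosβ = 22·3.7906 + 2·65.3988 = 214.1909

L=214.191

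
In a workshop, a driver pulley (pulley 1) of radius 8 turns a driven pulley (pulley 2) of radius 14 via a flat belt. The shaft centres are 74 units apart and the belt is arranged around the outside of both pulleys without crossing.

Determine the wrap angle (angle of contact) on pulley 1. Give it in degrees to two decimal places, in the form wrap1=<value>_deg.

open belt: β = asin((r2−r1)/C) = asin(6/74) = 4.6507°
wrap1 = π − 2β = 170.6986°
wrap2 = π + 2β = 189.3014°

wrap1=170.70_deg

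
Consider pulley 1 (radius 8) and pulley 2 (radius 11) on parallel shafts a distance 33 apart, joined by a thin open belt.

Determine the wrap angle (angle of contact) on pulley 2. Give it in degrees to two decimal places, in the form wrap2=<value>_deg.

open belt: β = asin((r2−r1)/C) = asin(3/33) = 5.2159°
wrap1 = π − 2β = 169.5682°
wrap2 = π + 2β = 190.4318°

wrap2=190.43_deg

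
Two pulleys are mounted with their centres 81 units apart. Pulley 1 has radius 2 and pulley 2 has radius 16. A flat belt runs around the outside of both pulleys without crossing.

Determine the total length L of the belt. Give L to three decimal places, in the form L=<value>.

L=220.974

open belt: β = asin((r2−r1)/C) = asin(14/81) = 9.9530°
wrap1 = π − 2β = 160.0941°
wrap2 = π + 2β = 199.9059°
tangent length = C·cosβ = 79.7810
L = r1·wrap1 + r2·wrap2 + 2·C·cosβ = 2·2.7942 + 16·3.4890 + 2·79.7810 = 220.9745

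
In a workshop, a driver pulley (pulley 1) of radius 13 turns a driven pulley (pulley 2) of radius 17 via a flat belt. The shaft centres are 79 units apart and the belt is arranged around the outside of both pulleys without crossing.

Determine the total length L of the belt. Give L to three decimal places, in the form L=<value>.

L=252.450

open belt: β = asin((r2−r1)/C) = asin(4/79) = 2.9023°
wrap1 = π − 2β = 174.1954°
wrap2 = π + 2β = 185.8046°
tangent length = C·cosβ = 78.8987
L = r1·wrap1 + r2·wrap2 + 2·C·cosβ = 13·3.0403 + 17·3.2429 + 2·78.8987 = 252.4504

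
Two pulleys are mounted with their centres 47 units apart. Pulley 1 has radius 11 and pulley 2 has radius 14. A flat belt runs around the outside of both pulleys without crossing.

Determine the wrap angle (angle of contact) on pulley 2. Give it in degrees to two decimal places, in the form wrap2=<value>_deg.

open belt: β = asin((r2−r1)/C) = asin(3/47) = 3.6597°
wrap1 = π − 2β = 172.6807°
wrap2 = π + 2β = 187.3193°

wrap2=187.32_deg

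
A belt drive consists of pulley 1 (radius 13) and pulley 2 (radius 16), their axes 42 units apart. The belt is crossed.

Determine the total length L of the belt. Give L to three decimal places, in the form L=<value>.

crossed belt: β = asin((r1+r2)/C) = asin(29/42) = 43.6678°
wrap1 = wrap2 = π + 2β = 267.3356°
tangent length = C·cosβ = 30.3809
L = (r1+r2)·wrap + 2·C·cosβ = 29·4.6659 + 2·30.3809 = 196.0726

L=196.073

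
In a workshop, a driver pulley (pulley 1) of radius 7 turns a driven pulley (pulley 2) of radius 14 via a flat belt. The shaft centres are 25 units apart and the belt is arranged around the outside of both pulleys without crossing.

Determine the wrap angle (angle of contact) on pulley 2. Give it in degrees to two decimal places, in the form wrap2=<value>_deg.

wrap2=212.52_deg

open belt: β = asin((r2−r1)/C) = asin(7/25) = 16.2602°
wrap1 = π − 2β = 147.4796°
wrap2 = π + 2β = 212.5204°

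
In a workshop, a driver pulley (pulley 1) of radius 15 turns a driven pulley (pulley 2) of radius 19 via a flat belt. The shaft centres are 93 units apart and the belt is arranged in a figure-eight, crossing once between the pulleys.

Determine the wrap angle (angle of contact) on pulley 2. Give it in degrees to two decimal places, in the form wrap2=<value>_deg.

crossed belt: β = asin((r1+r2)/C) = asin(34/93) = 21.4440°
wrap1 = wrap2 = π + 2β = 222.8880°

wrap2=222.89_deg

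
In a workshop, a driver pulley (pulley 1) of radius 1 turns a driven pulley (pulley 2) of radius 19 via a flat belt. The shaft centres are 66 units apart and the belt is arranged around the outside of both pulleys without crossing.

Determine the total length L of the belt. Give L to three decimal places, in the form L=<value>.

open belt: β = asin((r2−r1)/C) = asin(18/66) = 15.8266°
wrap1 = π − 2β = 148.3468°
wrap2 = π + 2β = 211.6532°
tangent length = C·cosβ = 63.4980
L = r1·wrap1 + r2·wrap2 + 2·C·cosβ = 1·2.5891 + 19·3.6940 + 2·63.4980 = 199.7721

L=199.772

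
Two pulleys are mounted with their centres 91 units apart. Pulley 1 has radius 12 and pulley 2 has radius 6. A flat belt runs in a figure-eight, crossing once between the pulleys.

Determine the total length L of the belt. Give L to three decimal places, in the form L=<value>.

L=242.121

crossed belt: β = asin((r1+r2)/C) = asin(18/91) = 11.4085°
wrap1 = wrap2 = π + 2β = 202.8169°
tangent length = C·cosβ = 89.2020
L = (r1+r2)·wrap + 2·C·cosβ = 18·3.5398 + 2·89.2020 = 242.1209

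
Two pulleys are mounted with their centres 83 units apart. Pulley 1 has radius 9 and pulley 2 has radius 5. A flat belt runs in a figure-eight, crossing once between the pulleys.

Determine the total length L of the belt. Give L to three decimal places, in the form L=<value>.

crossed belt: β = asin((r1+r2)/C) = asin(14/83) = 9.7108°
wrap1 = wrap2 = π + 2β = 199.4215°
tangent length = C·cosβ = 81.8108
L = (r1+r2)·wrap + 2·C·cosβ = 14·3.4806 + 2·81.8108 = 212.3494

L=212.349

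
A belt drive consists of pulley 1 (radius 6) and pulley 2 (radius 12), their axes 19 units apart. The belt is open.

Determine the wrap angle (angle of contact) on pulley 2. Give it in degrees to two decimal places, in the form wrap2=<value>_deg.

open belt: β = asin((r2−r1)/C) = asin(6/19) = 18.4085°
wrap1 = π − 2β = 143.1830°
wrap2 = π + 2β = 216.8170°

wrap2=216.82_deg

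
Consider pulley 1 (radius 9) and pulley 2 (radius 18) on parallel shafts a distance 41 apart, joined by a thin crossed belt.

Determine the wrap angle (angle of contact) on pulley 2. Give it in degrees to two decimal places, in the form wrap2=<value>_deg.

wrap2=262.38_deg

crossed belt: β = asin((r1+r2)/C) = asin(27/41) = 41.1884°
wrap1 = wrap2 = π + 2β = 262.3767°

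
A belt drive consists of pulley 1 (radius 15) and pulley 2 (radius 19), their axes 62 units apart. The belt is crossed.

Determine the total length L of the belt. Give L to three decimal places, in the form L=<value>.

crossed belt: β = asin((r1+r2)/C) = asin(34/62) = 33.2564°
wrap1 = wrap2 = π + 2β = 246.5129°
tangent length = C·cosβ = 51.8459
L = (r1+r2)·wrap + 2·C·cosβ = 34·4.3025 + 2·51.8459 = 249.9755

L=249.976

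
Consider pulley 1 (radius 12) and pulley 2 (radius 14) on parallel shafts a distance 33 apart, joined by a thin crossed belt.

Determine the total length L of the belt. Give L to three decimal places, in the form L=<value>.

crossed belt: β = asin((r1+r2)/C) = asin(26/33) = 51.9877°
wrap1 = wrap2 = π + 2β = 283.9754°
tangent length = C·cosβ = 20.3224
L = (r1+r2)·wrap + 2·C·cosβ = 26·4.9563 + 2·20.3224 = 169.5088

L=169.509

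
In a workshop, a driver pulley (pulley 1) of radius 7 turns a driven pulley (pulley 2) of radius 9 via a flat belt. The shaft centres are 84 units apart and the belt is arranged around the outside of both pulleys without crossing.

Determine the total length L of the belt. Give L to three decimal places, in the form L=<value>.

L=218.313

open belt: β = asin((r2−r1)/C) = asin(2/84) = 1.3643°
wrap1 = π − 2β = 177.2714°
wrap2 = π + 2β = 182.7286°
tangent length = C·cosβ = 83.9762
L = r1·wrap1 + r2·wrap2 + 2·C·cosβ = 7·3.0940 + 9·3.1892 + 2·83.9762 = 218.3131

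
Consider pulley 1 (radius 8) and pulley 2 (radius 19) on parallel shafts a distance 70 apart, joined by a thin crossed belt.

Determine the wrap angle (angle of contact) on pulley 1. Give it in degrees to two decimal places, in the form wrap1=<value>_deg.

crossed belt: β = asin((r1+r2)/C) = asin(27/70) = 22.6881°
wrap1 = wrap2 = π + 2β = 225.3762°

wrap1=225.38_deg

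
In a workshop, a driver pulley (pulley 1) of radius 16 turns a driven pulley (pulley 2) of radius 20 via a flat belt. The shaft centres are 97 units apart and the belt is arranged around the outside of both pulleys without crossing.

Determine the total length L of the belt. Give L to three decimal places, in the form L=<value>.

open belt: β = asin((r2−r1)/C) = asin(4/97) = 2.3634°
wrap1 = π − 2β = 175.2732°
wrap2 = π + 2β = 184.7268°
tangent length = C·cosβ = 96.9175
L = r1·wrap1 + r2·wrap2 + 2·C·cosβ = 16·3.0591 + 20·3.2241 + 2·96.9175 = 307.2623

L=307.262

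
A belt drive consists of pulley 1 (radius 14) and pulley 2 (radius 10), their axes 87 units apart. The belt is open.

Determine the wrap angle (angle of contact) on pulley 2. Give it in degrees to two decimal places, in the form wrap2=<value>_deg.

open belt: β = asin((r2−r1)/C) = asin(-4/87) = -2.6352°
wrap1 = π − 2β = 185.2704°
wrap2 = π + 2β = 174.7296°

wrap2=174.73_deg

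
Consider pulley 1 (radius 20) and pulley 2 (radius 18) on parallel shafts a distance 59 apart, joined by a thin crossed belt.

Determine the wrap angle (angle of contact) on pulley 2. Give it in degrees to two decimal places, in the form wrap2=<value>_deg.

crossed belt: β = asin((r1+r2)/C) = asin(38/59) = 40.0958°
wrap1 = wrap2 = π + 2β = 260.1916°

wrap2=260.19_deg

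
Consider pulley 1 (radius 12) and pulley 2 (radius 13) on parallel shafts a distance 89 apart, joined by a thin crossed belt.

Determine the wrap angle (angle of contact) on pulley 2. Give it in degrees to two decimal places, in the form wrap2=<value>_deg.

crossed belt: β = asin((r1+r2)/C) = asin(25/89) = 16.3139°
wrap1 = wrap2 = π + 2β = 212.6277°

wrap2=212.63_deg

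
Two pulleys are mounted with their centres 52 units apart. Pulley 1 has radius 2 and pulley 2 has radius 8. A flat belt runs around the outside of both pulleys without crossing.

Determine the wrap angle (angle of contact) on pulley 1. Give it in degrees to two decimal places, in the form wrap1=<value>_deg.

wrap1=166.75_deg

open belt: β = asin((r2−r1)/C) = asin(6/52) = 6.6258°
wrap1 = π − 2β = 166.7484°
wrap2 = π + 2β = 193.2516°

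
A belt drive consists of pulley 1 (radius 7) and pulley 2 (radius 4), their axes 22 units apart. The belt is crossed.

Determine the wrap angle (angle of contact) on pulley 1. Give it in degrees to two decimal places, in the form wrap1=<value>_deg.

wrap1=240.00_deg

crossed belt: β = asin((r1+r2)/C) = asin(11/22) = 30.0000°
wrap1 = wrap2 = π + 2β = 240.0000°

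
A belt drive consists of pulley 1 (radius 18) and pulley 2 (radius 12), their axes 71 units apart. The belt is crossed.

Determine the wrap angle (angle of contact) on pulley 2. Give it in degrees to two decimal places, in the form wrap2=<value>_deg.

wrap2=229.99_deg

crossed belt: β = asin((r1+r2)/C) = asin(30/71) = 24.9947°
wrap1 = wrap2 = π + 2β = 229.9895°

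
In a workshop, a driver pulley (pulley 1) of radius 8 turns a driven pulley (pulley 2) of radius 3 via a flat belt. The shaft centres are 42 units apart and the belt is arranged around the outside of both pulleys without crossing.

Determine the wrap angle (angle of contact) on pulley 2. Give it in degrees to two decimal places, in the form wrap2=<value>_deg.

open belt: β = asin((r2−r1)/C) = asin(-5/42) = -6.8371°
wrap1 = π − 2β = 193.6743°
wrap2 = π + 2β = 166.3257°

wrap2=166.33_deg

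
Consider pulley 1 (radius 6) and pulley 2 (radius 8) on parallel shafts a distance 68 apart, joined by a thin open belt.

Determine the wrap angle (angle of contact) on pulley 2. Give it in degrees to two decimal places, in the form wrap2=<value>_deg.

wrap2=183.37_deg

open belt: β = asin((r2−r1)/C) = asin(2/68) = 1.6854°
wrap1 = π − 2β = 176.6292°
wrap2 = π + 2β = 183.3708°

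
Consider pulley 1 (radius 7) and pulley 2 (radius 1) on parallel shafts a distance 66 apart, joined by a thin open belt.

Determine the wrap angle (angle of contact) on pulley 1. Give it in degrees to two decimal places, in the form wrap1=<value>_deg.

open belt: β = asin((r2−r1)/C) = asin(-6/66) = -5.2159°
wrap1 = π − 2β = 190.4318°
wrap2 = π + 2β = 169.5682°

wrap1=190.43_deg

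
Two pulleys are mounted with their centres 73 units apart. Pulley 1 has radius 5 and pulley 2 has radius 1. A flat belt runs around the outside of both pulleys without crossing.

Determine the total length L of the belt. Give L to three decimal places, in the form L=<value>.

L=165.069

open belt: β = asin((r2−r1)/C) = asin(-4/73) = -3.1411°
wrap1 = π − 2β = 186.2821°
wrap2 = π + 2β = 173.7179°
tangent length = C·cosβ = 72.8903
L = r1·wrap1 + r2·wrap2 + 2·C·cosβ = 5·3.2512 + 1·3.0319 + 2·72.8903 = 165.0688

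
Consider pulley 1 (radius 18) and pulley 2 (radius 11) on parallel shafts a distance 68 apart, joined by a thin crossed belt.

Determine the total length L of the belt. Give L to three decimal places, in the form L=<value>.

crossed belt: β = asin((r1+r2)/C) = asin(29/68) = 25.2438°
wrap1 = wrap2 = π + 2β = 230.4876°
tangent length = C·cosβ = 61.5061
L = (r1+r2)·wrap + 2·C·cosβ = 29·4.0228 + 2·61.5061 = 239.6724

L=239.672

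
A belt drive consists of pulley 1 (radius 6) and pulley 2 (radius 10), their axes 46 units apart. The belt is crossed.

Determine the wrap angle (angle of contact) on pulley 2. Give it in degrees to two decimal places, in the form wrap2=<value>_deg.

crossed belt: β = asin((r1+r2)/C) = asin(16/46) = 20.3544°
wrap1 = wrap2 = π + 2β = 220.7088°

wrap2=220.71_deg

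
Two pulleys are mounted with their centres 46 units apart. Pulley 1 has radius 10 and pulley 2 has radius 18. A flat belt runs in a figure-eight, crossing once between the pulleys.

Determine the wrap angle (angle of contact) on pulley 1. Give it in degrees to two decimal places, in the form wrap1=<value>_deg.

wrap1=254.99_deg

crossed belt: β = asin((r1+r2)/C) = asin(28/46) = 37.4952°
wrap1 = wrap2 = π + 2β = 254.9905°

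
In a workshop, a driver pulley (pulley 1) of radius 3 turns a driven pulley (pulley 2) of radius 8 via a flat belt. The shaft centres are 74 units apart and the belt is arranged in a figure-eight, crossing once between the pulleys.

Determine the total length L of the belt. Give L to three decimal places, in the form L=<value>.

crossed belt: β = asin((r1+r2)/C) = asin(11/74) = 8.5486°
wrap1 = wrap2 = π + 2β = 197.0972°
tangent length = C·cosβ = 73.1779
L = (r1+r2)·wrap + 2·C·cosβ = 11·3.4400 + 2·73.1779 = 184.1957

L=184.196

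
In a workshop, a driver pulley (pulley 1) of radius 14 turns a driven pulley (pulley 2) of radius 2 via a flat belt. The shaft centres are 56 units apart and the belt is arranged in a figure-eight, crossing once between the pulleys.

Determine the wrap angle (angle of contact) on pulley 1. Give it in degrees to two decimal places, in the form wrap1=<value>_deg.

crossed belt: β = asin((r1+r2)/C) = asin(16/56) = 16.6015°
wrap1 = wrap2 = π + 2β = 213.2031°

wrap1=213.20_deg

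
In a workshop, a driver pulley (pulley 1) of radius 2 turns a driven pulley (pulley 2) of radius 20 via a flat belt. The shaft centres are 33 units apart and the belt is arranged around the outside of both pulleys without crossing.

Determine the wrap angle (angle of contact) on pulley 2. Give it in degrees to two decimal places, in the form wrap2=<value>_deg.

open belt: β = asin((r2−r1)/C) = asin(18/33) = 33.0557°
wrap1 = π − 2β = 113.8885°
wrap2 = π + 2β = 246.1115°

wrap2=246.11_deg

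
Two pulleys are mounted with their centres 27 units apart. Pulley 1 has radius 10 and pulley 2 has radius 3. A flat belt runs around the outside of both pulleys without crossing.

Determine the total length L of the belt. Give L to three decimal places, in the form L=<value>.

L=96.666

open belt: β = asin((r2−r1)/C) = asin(-7/27) = -15.0261°
wrap1 = π − 2β = 210.0522°
wrap2 = π + 2β = 149.9478°
tangent length = C·cosβ = 26.0768
L = r1·wrap1 + r2·wrap2 + 2·C·cosβ = 10·3.6661 + 3·2.6171 + 2·26.0768 = 96.6659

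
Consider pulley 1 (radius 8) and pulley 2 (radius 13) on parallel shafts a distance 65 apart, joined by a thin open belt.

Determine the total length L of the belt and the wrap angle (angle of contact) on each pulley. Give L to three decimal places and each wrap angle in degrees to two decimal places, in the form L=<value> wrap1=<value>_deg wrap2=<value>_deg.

open belt: β = asin((r2−r1)/C) = asin(5/65) = 4.4117°
wrap1 = π − 2β = 171.1765°
wrap2 = π + 2β = 188.8235°
tangent length = C·cosβ = 64.8074
L = r1·wrap1 + r2·wrap2 + 2·C·cosβ = 8·2.9876 + 13·3.2956 + 2·64.8074 = 196.3583

L=196.358 wrap1=171.18_deg wrap2=188.82_deg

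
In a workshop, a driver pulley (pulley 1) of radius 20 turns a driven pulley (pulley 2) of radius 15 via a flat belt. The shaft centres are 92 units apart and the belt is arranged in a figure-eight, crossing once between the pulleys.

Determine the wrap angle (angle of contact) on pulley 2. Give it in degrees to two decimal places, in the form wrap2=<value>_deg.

wrap2=224.72_deg

crossed belt: β = asin((r1+r2)/C) = asin(35/92) = 22.3606°
wrap1 = wrap2 = π + 2β = 224.7212°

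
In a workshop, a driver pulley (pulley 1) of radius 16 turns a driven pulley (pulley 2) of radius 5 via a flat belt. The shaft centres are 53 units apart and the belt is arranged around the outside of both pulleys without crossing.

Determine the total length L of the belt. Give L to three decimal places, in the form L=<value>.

open belt: β = asin((r2−r1)/C) = asin(-11/53) = -11.9786°
wrap1 = π − 2β = 203.9573°
wrap2 = π + 2β = 156.0427°
tangent length = C·cosβ = 51.8459
L = r1·wrap1 + r2·wrap2 + 2·C·cosβ = 16·3.5597 + 5·2.7235 + 2·51.8459 = 174.2648

L=174.265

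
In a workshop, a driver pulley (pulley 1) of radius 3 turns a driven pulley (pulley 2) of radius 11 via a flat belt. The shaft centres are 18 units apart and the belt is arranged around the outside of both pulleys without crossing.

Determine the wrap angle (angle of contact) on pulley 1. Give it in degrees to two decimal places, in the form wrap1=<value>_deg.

wrap1=127.22_deg

open belt: β = asin((r2−r1)/C) = asin(8/18) = 26.3878°
wrap1 = π − 2β = 127.2244°
wrap2 = π + 2β = 232.7756°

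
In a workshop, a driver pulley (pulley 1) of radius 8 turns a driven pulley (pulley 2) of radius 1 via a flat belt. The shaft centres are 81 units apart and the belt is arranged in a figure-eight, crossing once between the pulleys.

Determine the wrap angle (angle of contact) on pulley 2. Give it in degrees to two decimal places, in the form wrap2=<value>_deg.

wrap2=192.76_deg

crossed belt: β = asin((r1+r2)/C) = asin(9/81) = 6.3794°
wrap1 = wrap2 = π + 2β = 192.7587°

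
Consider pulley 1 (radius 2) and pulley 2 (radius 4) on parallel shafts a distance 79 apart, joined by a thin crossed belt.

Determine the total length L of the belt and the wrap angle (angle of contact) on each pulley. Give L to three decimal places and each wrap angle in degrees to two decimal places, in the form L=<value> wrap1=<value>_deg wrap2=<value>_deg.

L=177.305 wrap1=188.71_deg wrap2=188.71_deg

crossed belt: β = asin((r1+r2)/C) = asin(6/79) = 4.3558°
wrap1 = wrap2 = π + 2β = 188.7115°
tangent length = C·cosβ = 78.7718
L = (r1+r2)·wrap + 2·C·cosβ = 6·3.2936 + 2·78.7718 = 177.3055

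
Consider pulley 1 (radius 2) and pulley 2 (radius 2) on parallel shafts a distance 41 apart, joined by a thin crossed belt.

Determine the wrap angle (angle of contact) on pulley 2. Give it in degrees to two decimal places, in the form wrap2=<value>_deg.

crossed belt: β = asin((r1+r2)/C) = asin(4/41) = 5.5987°
wrap1 = wrap2 = π + 2β = 191.1975°

wrap2=191.20_deg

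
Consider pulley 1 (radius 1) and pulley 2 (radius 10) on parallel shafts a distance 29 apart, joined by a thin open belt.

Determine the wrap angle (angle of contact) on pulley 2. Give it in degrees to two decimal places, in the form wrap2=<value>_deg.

wrap2=216.16_deg

open belt: β = asin((r2−r1)/C) = asin(9/29) = 18.0800°
wrap1 = π − 2β = 143.8400°
wrap2 = π + 2β = 216.1600°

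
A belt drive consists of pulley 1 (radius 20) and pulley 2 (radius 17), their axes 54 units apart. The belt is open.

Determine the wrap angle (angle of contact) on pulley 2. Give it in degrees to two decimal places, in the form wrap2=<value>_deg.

wrap2=173.63_deg

open belt: β = asin((r2−r1)/C) = asin(-3/54) = -3.1847°
wrap1 = π − 2β = 186.3695°
wrap2 = π + 2β = 173.6305°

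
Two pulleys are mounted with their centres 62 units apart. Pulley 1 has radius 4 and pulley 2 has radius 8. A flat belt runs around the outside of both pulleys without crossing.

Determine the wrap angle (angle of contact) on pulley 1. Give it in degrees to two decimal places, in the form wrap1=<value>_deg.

open belt: β = asin((r2−r1)/C) = asin(4/62) = 3.6991°
wrap1 = π − 2β = 172.6019°
wrap2 = π + 2β = 187.3981°

wrap1=172.60_deg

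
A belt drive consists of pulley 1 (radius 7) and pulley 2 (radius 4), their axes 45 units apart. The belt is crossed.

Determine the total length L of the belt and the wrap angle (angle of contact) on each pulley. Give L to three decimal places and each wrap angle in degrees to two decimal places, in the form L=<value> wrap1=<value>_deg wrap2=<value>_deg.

crossed belt: β = asin((r1+r2)/C) = asin(11/45) = 14.1490°
wrap1 = wrap2 = π + 2β = 208.2980°
tangent length = C·cosβ = 43.6348
L = (r1+r2)·wrap + 2·C·cosβ = 11·3.6355 + 2·43.6348 = 127.2600

L=127.260 wrap1=208.30_deg wrap2=208.30_deg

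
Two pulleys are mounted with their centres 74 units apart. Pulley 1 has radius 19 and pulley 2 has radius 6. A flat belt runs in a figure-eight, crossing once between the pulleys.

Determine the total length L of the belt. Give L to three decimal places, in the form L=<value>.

L=235.069

crossed belt: β = asin((r1+r2)/C) = asin(25/74) = 19.7452°
wrap1 = wrap2 = π + 2β = 219.4904°
tangent length = C·cosβ = 69.6491
L = (r1+r2)·wrap + 2·C·cosβ = 25·3.8308 + 2·69.6491 = 235.0690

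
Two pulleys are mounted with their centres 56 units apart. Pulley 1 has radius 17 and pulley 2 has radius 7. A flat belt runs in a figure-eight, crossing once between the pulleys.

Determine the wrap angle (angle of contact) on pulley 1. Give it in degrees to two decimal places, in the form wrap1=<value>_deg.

wrap1=230.75_deg

crossed belt: β = asin((r1+r2)/C) = asin(24/56) = 25.3769°
wrap1 = wrap2 = π + 2β = 230.7539°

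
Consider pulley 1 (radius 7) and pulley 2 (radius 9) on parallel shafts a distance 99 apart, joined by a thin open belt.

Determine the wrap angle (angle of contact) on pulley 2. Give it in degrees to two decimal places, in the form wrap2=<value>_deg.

open belt: β = asin((r2−r1)/C) = asin(2/99) = 1.1576°
wrap1 = π − 2β = 177.6849°
wrap2 = π + 2β = 182.3151°

wrap2=182.32_deg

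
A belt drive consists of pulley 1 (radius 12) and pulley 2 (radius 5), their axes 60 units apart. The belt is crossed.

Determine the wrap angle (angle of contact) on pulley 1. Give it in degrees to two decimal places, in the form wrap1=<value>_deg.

wrap1=212.92_deg

crossed belt: β = asin((r1+r2)/C) = asin(17/60) = 16.4592°
wrap1 = wrap2 = π + 2β = 212.9185°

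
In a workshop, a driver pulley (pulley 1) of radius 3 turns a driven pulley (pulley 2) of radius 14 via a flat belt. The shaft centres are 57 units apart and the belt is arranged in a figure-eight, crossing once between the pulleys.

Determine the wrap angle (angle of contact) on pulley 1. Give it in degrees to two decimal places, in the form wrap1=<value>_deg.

crossed belt: β = asin((r1+r2)/C) = asin(17/57) = 17.3523°
wrap1 = wrap2 = π + 2β = 214.7045°

wrap1=214.70_deg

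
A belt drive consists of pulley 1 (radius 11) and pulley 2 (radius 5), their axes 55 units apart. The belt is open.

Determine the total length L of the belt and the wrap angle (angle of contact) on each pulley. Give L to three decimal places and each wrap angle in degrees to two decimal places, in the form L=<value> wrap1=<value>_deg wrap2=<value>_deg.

open belt: β = asin((r2−r1)/C) = asin(-6/55) = -6.2629°
wrap1 = π − 2β = 192.5258°
wrap2 = π + 2β = 167.4742°
tangent length = C·cosβ = 54.6717
L = r1·wrap1 + r2·wrap2 + 2·C·cosβ = 11·3.3602 + 5·2.9230 + 2·54.6717 = 160.9207

L=160.921 wrap1=192.53_deg wrap2=167.47_deg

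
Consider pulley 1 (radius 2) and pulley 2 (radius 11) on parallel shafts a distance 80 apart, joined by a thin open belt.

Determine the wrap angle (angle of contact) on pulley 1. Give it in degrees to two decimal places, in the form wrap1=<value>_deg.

open belt: β = asin((r2−r1)/C) = asin(9/80) = 6.4594°
wrap1 = π − 2β = 167.0811°
wrap2 = π + 2β = 192.9189°

wrap1=167.08_deg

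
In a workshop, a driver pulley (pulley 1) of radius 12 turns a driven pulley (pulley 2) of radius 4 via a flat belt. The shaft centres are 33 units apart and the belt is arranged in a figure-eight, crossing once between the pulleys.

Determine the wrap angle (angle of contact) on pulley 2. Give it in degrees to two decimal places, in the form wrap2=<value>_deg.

crossed belt: β = asin((r1+r2)/C) = asin(16/33) = 29.0025°
wrap1 = wrap2 = π + 2β = 238.0051°

wrap2=238.01_deg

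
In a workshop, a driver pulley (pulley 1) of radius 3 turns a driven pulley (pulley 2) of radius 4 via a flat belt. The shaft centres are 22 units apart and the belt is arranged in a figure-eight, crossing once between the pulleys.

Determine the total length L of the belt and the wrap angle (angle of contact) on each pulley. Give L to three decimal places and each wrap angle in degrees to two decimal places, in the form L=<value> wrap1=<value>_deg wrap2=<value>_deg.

crossed belt: β = asin((r1+r2)/C) = asin(7/22) = 18.5530°
wrap1 = wrap2 = π + 2β = 217.1060°
tangent length = C·cosβ = 20.8567
L = (r1+r2)·wrap + 2·C·cosβ = 7·3.7892 + 2·20.8567 = 68.2378

L=68.238 wrap1=217.11_deg wrap2=217.11_deg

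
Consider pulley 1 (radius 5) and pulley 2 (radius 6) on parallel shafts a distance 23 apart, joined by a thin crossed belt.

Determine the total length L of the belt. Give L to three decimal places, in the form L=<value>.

L=85.926

crossed belt: β = asin((r1+r2)/C) = asin(11/23) = 28.5719°
wrap1 = wrap2 = π + 2β = 237.1438°
tangent length = C·cosβ = 20.1990
L = (r1+r2)·wrap + 2·C·cosβ = 11·4.1389 + 2·20.1990 = 85.9264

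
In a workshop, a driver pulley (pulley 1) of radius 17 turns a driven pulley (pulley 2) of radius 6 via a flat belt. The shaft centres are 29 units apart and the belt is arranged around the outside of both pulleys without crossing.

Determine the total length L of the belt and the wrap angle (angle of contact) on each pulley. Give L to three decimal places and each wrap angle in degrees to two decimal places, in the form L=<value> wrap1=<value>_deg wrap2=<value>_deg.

L=134.481 wrap1=224.58_deg wrap2=135.42_deg

open belt: β = asin((r2−r1)/C) = asin(-11/29) = -22.2910°
wrap1 = π − 2β = 224.5819°
wrap2 = π + 2β = 135.4181°
tangent length = C·cosβ = 26.8328
L = r1·wrap1 + r2·wrap2 + 2·C·cosβ = 17·3.9197 + 6·2.3635 + 2·26.8328 = 134.4814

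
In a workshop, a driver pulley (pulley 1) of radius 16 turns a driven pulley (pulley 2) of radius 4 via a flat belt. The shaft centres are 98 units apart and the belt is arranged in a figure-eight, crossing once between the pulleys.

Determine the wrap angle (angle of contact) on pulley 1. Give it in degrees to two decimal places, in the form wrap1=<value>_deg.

wrap1=203.55_deg

crossed belt: β = asin((r1+r2)/C) = asin(20/98) = 11.7757°
wrap1 = wrap2 = π + 2β = 203.5515°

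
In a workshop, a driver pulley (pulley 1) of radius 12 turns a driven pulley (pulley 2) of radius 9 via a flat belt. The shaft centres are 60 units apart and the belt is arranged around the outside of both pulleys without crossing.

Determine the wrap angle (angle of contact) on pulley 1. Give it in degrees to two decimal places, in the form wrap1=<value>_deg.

wrap1=185.73_deg

open belt: β = asin((r2−r1)/C) = asin(-3/60) = -2.8660°
wrap1 = π − 2β = 185.7320°
wrap2 = π + 2β = 174.2680°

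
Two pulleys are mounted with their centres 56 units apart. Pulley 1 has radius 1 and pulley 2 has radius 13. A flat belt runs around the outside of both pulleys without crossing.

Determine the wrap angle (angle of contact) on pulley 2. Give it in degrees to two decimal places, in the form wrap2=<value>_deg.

open belt: β = asin((r2−r1)/C) = asin(12/56) = 12.3736°
wrap1 = π − 2β = 155.2527°
wrap2 = π + 2β = 204.7473°

wrap2=204.75_deg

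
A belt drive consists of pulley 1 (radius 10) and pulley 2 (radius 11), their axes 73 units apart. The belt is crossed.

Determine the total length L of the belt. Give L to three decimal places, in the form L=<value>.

L=218.057

crossed belt: β = asin((r1+r2)/C) = asin(21/73) = 16.7186°
wrap1 = wrap2 = π + 2β = 213.4372°
tangent length = C·cosβ = 69.9142
L = (r1+r2)·wrap + 2·C·cosβ = 21·3.7252 + 2·69.9142 = 218.0573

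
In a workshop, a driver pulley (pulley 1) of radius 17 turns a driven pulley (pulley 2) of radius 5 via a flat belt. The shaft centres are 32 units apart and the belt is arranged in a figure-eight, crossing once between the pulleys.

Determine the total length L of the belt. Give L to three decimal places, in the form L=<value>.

L=148.945

crossed belt: β = asin((r1+r2)/C) = asin(22/32) = 43.4325°
wrap1 = wrap2 = π + 2β = 266.8651°
tangent length = C·cosβ = 23.2379
L = (r1+r2)·wrap + 2·C·cosβ = 22·4.6577 + 2·23.2379 = 148.9446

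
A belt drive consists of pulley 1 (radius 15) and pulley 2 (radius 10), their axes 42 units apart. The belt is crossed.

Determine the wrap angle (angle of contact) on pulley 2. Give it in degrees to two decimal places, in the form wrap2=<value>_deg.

wrap2=253.06_deg

crossed belt: β = asin((r1+r2)/C) = asin(25/42) = 36.5296°
wrap1 = wrap2 = π + 2β = 253.0592°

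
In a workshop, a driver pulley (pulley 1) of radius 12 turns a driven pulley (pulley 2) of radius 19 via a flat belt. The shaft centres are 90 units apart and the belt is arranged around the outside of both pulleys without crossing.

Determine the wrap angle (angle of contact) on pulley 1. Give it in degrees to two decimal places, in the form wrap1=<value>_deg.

open belt: β = asin((r2−r1)/C) = asin(7/90) = 4.4608°
wrap1 = π − 2β = 171.0783°
wrap2 = π + 2β = 188.9217°

wrap1=171.08_deg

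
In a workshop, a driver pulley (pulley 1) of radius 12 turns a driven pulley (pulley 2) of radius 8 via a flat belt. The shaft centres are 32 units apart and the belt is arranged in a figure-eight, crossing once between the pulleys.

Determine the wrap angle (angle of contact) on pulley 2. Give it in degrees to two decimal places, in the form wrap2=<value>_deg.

wrap2=257.36_deg

crossed belt: β = asin((r1+r2)/C) = asin(20/32) = 38.6822°
wrap1 = wrap2 = π + 2β = 257.3644°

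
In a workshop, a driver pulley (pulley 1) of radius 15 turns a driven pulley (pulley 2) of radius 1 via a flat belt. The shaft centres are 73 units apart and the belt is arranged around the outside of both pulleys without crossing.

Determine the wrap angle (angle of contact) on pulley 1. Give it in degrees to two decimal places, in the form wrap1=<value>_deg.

open belt: β = asin((r2−r1)/C) = asin(-14/73) = -11.0567°
wrap1 = π − 2β = 202.1135°
wrap2 = π + 2β = 157.8865°

wrap1=202.11_deg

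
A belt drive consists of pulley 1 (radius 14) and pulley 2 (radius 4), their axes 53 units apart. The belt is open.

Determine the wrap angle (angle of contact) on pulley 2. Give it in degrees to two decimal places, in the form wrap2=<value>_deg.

open belt: β = asin((r2−r1)/C) = asin(-10/53) = -10.8757°
wrap1 = π − 2β = 201.7514°
wrap2 = π + 2β = 158.2486°

wrap2=158.25_deg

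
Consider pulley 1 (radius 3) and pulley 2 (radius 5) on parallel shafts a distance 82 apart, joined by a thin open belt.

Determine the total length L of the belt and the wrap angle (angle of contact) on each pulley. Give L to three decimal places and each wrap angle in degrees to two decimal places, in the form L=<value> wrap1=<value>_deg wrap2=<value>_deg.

open belt: β = asin((r2−r1)/C) = asin(2/82) = 1.3976°
wrap1 = π − 2β = 177.2048°
wrap2 = π + 2β = 182.7952°
tangent length = C·cosβ = 81.9756
L = r1·wrap1 + r2·wrap2 + 2·C·cosβ = 3·3.0928 + 5·3.1904 + 2·81.9756 = 189.1815

L=189.182 wrap1=177.20_deg wrap2=182.80_deg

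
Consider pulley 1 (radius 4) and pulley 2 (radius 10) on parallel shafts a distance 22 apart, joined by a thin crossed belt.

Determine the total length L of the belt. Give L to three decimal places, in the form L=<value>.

crossed belt: β = asin((r1+r2)/C) = asin(14/22) = 39.5212°
wrap1 = wrap2 = π + 2β = 259.0424°
tangent length = C·cosβ = 16.9706
L = (r1+r2)·wrap + 2·C·cosβ = 14·4.5211 + 2·16.9706 = 97.2371

L=97.237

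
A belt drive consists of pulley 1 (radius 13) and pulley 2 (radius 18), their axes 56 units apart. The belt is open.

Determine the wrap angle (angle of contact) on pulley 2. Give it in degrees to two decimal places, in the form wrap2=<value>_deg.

wrap2=190.25_deg

open belt: β = asin((r2−r1)/C) = asin(5/56) = 5.1225°
wrap1 = π − 2β = 169.7550°
wrap2 = π + 2β = 190.2450°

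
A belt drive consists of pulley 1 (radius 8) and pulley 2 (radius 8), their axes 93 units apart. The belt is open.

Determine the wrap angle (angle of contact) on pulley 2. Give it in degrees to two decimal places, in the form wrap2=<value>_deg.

wrap2=180.00_deg

open belt: β = asin((r2−r1)/C) = asin(0/93) = 0.0000°
wrap1 = π − 2β = 180.0000°
wrap2 = π + 2β = 180.0000°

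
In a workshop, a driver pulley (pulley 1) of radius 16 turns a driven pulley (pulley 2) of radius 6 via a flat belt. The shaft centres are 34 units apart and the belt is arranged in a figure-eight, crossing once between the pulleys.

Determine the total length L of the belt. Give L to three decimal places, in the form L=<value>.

crossed belt: β = asin((r1+r2)/C) = asin(22/34) = 40.3202°
wrap1 = wrap2 = π + 2β = 260.6404°
tangent length = C·cosβ = 25.9230
L = (r1+r2)·wrap + 2·C·cosβ = 22·4.5490 + 2·25.9230 = 151.9247

L=151.925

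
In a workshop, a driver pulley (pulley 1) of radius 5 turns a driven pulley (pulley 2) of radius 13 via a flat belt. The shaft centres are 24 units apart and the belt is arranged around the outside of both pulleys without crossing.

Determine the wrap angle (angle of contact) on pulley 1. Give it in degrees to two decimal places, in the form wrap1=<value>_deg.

open belt: β = asin((r2−r1)/C) = asin(8/24) = 19.4712°
wrap1 = π − 2β = 141.0576°
wrap2 = π + 2β = 218.9424°

wrap1=141.06_deg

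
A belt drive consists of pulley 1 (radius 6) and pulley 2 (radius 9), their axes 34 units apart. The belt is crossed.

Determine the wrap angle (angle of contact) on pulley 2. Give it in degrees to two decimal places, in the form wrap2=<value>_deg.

crossed belt: β = asin((r1+r2)/C) = asin(15/34) = 26.1790°
wrap1 = wrap2 = π + 2β = 232.3579°

wrap2=232.36_deg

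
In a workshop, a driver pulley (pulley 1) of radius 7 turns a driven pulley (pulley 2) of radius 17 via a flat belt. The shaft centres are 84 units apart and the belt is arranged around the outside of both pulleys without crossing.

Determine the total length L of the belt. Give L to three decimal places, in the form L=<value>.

L=244.590

open belt: β = asin((r2−r1)/C) = asin(10/84) = 6.8371°
wrap1 = π − 2β = 166.3257°
wrap2 = π + 2β = 193.6743°
tangent length = C·cosβ = 83.4026
L = r1·wrap1 + r2·wrap2 + 2·C·cosβ = 7·2.9029 + 17·3.3803 + 2·83.4026 = 244.5901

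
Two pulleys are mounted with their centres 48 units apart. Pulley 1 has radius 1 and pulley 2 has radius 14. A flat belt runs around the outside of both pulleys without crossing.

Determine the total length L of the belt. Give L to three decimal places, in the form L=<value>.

L=146.667

open belt: β = asin((r2−r1)/C) = asin(13/48) = 15.7139°
wrap1 = π − 2β = 148.5723°
wrap2 = π + 2β = 211.4277°
tangent length = C·cosβ = 46.2061
L = r1·wrap1 + r2·wrap2 + 2·C·cosβ = 1·2.5931 + 14·3.6901 + 2·46.2061 = 146.6667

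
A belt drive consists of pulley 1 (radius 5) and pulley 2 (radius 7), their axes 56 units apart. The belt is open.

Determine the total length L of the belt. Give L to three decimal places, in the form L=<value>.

open belt: β = asin((r2−r1)/C) = asin(2/56) = 2.0467°
wrap1 = π − 2β = 175.9066°
wrap2 = π + 2β = 184.0934°
tangent length = C·cosβ = 55.9643
L = r1·wrap1 + r2·wrap2 + 2·C·cosβ = 5·3.0701 + 7·3.2130 + 2·55.9643 = 149.7705

L=149.771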